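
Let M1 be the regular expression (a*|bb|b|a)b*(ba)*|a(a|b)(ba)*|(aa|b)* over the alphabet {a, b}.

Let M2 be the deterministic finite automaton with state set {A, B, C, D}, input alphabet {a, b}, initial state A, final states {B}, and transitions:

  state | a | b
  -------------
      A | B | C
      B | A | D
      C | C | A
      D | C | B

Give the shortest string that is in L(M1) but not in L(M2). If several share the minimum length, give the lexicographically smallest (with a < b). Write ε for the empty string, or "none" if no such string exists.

ε

The empty string ε is accepted by M1 but not by M2.
Since ε is the unique shortest string, it is the required witness.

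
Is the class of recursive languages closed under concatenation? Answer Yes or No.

Yes

For an input of length n, try each of the n+1 split points, running the decider for L₁ on the prefix and the decider for L₂ on the suffix; accept if some split succeeds. Finitely many halting sub-runs, so this decides L₁L₂.
So the recursive languages are closed under concatenation.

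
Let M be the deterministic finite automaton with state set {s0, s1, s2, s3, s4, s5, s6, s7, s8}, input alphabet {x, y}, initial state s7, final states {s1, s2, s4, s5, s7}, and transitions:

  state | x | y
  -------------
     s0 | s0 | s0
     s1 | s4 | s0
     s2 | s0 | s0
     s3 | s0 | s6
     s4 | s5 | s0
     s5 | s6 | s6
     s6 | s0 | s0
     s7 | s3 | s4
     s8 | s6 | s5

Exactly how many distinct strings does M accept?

The useful subgraph on states {s4, s5, s7} is acyclic, so L(M) is finite; the longest accepting path visits 3 useful states, giving maximum string length 2.
Counting accepting paths from s7 by length: 1 of length 0, 1 of length 1, 1 of length 2. Total 3.

3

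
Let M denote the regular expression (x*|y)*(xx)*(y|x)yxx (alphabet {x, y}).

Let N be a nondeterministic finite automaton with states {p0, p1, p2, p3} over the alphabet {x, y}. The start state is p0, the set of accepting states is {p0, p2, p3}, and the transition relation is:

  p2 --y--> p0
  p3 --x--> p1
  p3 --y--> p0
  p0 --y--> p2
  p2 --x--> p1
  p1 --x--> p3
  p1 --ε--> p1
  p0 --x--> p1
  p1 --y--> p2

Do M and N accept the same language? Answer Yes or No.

The empty string ε is accepted by N but rejected by M.
So L(M) ≠ L(N).

No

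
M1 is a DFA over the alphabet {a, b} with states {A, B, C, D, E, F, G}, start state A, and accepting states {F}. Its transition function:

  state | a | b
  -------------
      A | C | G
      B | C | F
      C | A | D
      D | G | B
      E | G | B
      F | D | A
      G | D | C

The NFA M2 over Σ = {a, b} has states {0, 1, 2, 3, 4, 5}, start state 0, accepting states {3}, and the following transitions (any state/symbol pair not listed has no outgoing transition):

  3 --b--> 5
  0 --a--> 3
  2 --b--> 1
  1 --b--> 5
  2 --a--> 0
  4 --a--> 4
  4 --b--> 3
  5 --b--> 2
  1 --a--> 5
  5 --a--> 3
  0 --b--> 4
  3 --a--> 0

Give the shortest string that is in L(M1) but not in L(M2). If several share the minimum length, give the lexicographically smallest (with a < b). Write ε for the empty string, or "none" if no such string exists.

abbb

The string abbb is accepted by M1 but not by M2.
No shorter string lies in the difference, and abbb is the lexicographically first length-4 string in L(M1) \ L(M2).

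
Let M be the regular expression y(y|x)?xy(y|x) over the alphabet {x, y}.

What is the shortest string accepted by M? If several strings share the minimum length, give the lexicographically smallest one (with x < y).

By inspection of the expression, no string of length less than 4 matches, and yxyx is the lexicographically first match of length 4.

yxyx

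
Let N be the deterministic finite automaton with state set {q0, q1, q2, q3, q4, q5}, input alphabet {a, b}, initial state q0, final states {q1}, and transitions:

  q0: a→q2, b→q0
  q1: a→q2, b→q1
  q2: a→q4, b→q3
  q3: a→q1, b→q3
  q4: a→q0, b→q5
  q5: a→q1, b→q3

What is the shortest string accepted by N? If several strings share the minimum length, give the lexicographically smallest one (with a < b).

A breadth-first search from q0 reaches an accepting state first via the path q0 → q2 → q3 → q1 on input aba.
No string of length < 3 is accepted (BFS exhausts all shorter strings without reaching an accepting state), and aba is the lexicographically least accepting string of length 3.

aba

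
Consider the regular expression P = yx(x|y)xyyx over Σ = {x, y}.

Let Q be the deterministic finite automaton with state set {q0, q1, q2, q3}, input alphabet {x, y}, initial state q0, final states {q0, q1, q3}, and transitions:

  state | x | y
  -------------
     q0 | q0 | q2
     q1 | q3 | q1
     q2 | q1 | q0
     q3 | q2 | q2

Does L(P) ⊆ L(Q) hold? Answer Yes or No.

Yes

Converting the expression P to a DFA (subset construction, then merging equivalent states) gives the minimal DFA with states {p0, p1, p2, p3, p4, p5, p6, p7, p8}, start state p0, accepting states {p8} and transitions p0: x→p1, y→p2; p1: x→p1, y→p1; p2: x→p3, y→p1; p3: x→p4, y→p4; p4: x→p5, y→p1; p5: x→p1, y→p6; p6: x→p1, y→p7; p7: x→p8, y→p1; p8: x→p1, y→p1.
Exploring the product automaton P × Q from the start pair (p0, q0), following both machines on each input symbol, reaches 17 state pairs: (p0, q0), (p1, q0), (p2, q2), (p1, q2), (p3, q1), (p1, q1), (p4, q3), (p4, q1), (p1, q3), (p5, q2), (p5, q3), (p6, q0), (p6, q2), (p7, q2), (p7, q0), (p8, q1), (p8, q0).
P accepts in {p8} and Q accepts in {q0, q1, q3}. The reachable pairs whose P-component is accepting are (p8, q1), (p8, q0); in each of them the Q-component is accepting too, so the product for L(P) \ L(Q) (P-component accepting, Q-component rejecting) has no reachable accepting pair and the difference is empty.
Hence every string in L(P) is also in L(Q).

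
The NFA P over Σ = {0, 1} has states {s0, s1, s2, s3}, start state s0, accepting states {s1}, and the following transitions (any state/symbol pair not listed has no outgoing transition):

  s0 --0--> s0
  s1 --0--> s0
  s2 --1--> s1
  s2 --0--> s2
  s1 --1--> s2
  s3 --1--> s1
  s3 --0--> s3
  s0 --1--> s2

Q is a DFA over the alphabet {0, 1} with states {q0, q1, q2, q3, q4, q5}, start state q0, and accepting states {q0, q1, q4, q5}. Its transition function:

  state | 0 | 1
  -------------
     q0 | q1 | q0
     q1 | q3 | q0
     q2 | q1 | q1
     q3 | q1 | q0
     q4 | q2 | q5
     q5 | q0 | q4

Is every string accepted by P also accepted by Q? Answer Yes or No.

Exploring the product automaton P × Q from the start pair (s0, q0), following both machines on each input symbol, reaches 7 state pairs: (s0, q0), (s0, q1), (s2, q0), (s0, q3), (s2, q1), (s1, q0), (s2, q3).
P accepts in {s1} and Q accepts in {q0, q1, q4, q5}. The reachable pairs whose P-component is accepting are (s1, q0); in each of them the Q-component is accepting too, so the product for L(P) \ L(Q) (P-component accepting, Q-component rejecting) has no reachable accepting pair and the difference is empty.
Hence every string in L(P) is also in L(Q).

Yes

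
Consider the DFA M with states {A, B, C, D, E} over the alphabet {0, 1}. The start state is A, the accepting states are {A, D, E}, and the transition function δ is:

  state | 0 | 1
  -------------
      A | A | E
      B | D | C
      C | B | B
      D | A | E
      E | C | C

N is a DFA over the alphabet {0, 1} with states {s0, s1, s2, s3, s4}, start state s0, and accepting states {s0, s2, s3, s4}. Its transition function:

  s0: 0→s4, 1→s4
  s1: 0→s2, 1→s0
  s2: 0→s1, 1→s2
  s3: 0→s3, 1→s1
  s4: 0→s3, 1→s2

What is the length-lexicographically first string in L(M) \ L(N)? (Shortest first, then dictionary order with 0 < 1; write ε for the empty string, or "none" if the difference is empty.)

The string 001 is accepted by M but not by N.
No shorter string lies in the difference, and 001 is the lexicographically first length-3 string in L(M) \ L(N).

001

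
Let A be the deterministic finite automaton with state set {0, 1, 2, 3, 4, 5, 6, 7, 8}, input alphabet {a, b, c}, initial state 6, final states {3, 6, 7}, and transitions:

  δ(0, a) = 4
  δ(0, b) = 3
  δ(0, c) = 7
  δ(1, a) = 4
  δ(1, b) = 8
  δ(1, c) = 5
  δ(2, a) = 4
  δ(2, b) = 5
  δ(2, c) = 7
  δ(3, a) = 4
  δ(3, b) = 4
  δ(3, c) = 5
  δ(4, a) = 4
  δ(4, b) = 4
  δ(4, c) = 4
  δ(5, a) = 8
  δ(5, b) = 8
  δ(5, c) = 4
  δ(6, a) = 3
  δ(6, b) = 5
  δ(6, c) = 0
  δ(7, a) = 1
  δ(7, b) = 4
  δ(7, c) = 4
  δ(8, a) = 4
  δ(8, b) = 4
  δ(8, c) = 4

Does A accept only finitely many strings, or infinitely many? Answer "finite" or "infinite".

finite

The useful states (reachable from 6 and able to reach an accepting state) are {0, 3, 6, 7}.
Restricted to these states the transition graph has no cycle, so every accepting path has bounded length and L is finite.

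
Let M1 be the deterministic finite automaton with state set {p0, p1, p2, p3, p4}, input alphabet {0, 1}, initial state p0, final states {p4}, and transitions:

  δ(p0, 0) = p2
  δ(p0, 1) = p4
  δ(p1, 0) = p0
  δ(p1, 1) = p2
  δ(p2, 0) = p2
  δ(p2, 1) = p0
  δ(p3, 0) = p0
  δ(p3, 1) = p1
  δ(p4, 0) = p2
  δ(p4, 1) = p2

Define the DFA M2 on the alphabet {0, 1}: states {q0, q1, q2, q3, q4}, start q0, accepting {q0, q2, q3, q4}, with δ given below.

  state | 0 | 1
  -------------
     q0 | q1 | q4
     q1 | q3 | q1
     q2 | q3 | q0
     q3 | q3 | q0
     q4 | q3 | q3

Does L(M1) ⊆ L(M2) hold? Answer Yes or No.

No

The string 011 is in L(M1) but not in L(M2).
So L(M1) ⊄ L(M2).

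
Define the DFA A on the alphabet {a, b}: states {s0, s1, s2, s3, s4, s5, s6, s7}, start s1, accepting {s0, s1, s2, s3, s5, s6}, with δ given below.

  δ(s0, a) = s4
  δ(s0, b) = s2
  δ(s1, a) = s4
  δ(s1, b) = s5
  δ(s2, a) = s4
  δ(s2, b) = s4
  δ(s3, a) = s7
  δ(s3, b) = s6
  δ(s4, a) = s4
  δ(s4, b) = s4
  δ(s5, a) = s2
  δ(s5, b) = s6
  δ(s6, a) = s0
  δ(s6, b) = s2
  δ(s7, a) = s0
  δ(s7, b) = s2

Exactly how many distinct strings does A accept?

7

The useful subgraph on states {s0, s1, s2, s5, s6} is acyclic, so L(A) is finite; the longest accepting path visits 5 useful states, giving maximum string length 4.
Counting accepting paths from s1 by length: 1 of length 0, 1 of length 1, 2 of length 2, 2 of length 3, 1 of length 4. Total 7.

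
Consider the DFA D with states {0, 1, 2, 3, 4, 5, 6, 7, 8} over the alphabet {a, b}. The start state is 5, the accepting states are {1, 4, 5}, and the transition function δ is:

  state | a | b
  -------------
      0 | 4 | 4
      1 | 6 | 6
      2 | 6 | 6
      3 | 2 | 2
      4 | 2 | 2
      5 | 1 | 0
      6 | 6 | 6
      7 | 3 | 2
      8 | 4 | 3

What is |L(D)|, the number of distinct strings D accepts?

4

The useful subgraph on states {0, 1, 4, 5} is acyclic, so L(D) is finite; the longest accepting path visits 3 useful states, giving maximum string length 2.
Counting accepting paths from 5 by length: 1 of length 0, 1 of length 1, 2 of length 2. Total 4.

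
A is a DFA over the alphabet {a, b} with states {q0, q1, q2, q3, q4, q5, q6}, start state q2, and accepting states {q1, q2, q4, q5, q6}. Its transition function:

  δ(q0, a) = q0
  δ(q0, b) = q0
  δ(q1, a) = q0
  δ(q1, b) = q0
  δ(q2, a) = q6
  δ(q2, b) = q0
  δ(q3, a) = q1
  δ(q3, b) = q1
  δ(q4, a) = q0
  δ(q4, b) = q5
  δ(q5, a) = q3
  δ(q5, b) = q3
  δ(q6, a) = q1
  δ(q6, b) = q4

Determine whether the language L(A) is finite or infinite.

The useful states (reachable from q2 and able to reach an accepting state) are {q1, q2, q3, q4, q5, q6}.
Restricted to these states the transition graph has no cycle, so every accepting path has bounded length and L is finite.

finite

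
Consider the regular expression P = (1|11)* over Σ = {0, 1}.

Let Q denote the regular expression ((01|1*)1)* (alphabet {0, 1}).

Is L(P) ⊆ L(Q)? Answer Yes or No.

Yes

Converting the expression P to a DFA (subset construction, then merging equivalent states) gives the minimal DFA with states {p0, p1}, start state p0, accepting states {p0} and transitions p0: 0→p1, 1→p0; p1: 0→p1, 1→p1.
Converting the expression Q to a DFA (subset construction, then merging equivalent states) gives the minimal DFA with states {q0, q1, q2, q3}, start state q0, accepting states {q0} and transitions q0: 0→q1, 1→q0; q1: 0→q2, 1→q3; q2: 0→q2, 1→q2; q3: 0→q2, 1→q0.
Exploring the product automaton P × Q from the start pair (p0, q0), following both machines on each input symbol, reaches 5 state pairs: (p0, q0), (p1, q1), (p1, q2), (p1, q3), (p1, q0).
P accepts in {p0} and Q accepts in {q0}. The reachable pairs whose P-component is accepting are (p0, q0); in each of them the Q-component is accepting too, so the product for L(P) \ L(Q) (P-component accepting, Q-component rejecting) has no reachable accepting pair and the difference is empty.
Hence every string in L(P) is also in L(Q).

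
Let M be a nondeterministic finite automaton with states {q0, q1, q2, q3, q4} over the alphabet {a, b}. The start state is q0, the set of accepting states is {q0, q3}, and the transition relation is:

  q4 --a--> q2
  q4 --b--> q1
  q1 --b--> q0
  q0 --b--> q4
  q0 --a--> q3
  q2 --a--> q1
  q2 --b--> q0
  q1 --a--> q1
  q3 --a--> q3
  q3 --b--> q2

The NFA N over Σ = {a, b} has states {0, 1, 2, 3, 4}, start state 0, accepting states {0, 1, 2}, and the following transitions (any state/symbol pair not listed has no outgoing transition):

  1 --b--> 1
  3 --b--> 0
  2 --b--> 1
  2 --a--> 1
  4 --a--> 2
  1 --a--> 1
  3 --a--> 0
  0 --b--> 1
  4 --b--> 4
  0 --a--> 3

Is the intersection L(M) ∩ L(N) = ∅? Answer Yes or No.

No

The empty string ε is accepted by both M and N.
Hence L(M) ∩ L(N) ≠ ∅.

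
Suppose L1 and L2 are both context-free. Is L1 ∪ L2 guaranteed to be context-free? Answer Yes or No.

Take grammars for L₁ and L₂ with disjoint nonterminals and start symbols S₁, S₂; the grammar with a new start symbol and productions S → S₁ | S₂ generates L₁ ∪ L₂.
So the context-free languages are closed under union.

Yes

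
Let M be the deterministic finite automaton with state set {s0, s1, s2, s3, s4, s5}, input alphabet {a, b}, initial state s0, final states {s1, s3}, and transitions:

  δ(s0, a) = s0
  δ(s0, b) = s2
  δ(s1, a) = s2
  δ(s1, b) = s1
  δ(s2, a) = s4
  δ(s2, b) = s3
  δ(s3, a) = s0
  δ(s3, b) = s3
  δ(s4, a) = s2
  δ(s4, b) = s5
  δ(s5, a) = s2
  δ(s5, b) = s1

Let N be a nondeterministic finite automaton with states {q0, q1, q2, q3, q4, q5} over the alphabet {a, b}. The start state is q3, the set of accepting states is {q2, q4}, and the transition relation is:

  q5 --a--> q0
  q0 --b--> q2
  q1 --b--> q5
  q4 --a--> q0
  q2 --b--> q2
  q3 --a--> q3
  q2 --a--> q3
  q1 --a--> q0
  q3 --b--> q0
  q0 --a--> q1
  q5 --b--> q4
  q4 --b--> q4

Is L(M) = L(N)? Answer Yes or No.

Exploring the product automaton M × N from the start pair (s0, q3), following both machines on each input symbol, reaches 6 state pairs: (s0, q3), (s2, q0), (s4, q1), (s3, q2), (s5, q5), (s1, q4).
M accepts in {s1, s3} and N accepts in {q2, q4}. In every reachable pair the two components are either both accepting — (s3, q2), (s1, q4) — or both non-accepting, so no string is accepted by exactly one of the machines: L(M) \ L(N) and L(N) \ L(M) are both empty.
Hence every string is accepted by M iff it is accepted by N, and the two languages coincide.

Yes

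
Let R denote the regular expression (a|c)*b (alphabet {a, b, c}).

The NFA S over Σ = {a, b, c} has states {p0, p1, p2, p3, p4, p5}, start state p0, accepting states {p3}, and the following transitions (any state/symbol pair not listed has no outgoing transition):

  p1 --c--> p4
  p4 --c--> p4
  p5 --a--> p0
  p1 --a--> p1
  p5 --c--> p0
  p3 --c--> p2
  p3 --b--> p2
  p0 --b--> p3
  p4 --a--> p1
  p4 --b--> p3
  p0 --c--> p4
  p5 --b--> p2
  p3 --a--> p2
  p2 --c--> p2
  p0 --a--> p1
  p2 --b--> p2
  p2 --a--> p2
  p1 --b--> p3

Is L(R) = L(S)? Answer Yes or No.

Yes

Converting the expression R to a DFA (subset construction, then merging equivalent states) gives the minimal DFA with states {r0, r1, r2}, start state r0, accepting states {r1} and transitions r0: a→r0, b→r1, c→r0; r1: a→r2, b→r2, c→r2; r2: a→r2, b→r2, c→r2.
Exploring the product automaton R × S from the start pair (r0, p0), following both machines on each input symbol, reaches 5 state pairs: (r0, p0), (r0, p1), (r1, p3), (r0, p4), (r2, p2).
R accepts in {r1} and S accepts in {p3}. In every reachable pair the two components are either both accepting — (r1, p3) — or both non-accepting, so no string is accepted by exactly one of the machines: L(R) \ L(S) and L(S) \ L(R) are both empty.
Hence every string is accepted by R iff it is accepted by S, and the two languages coincide.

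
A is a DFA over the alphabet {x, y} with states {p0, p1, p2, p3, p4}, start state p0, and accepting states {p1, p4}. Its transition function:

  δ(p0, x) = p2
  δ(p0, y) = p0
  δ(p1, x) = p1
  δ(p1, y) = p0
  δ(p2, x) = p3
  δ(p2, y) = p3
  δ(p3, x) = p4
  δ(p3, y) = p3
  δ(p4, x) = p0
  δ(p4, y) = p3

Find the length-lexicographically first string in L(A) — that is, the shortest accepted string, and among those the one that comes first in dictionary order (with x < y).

xxx

A breadth-first search from p0 reaches an accepting state first via the path p0 → p2 → p3 → p4 on input xxx.
No string of length < 3 is accepted (BFS exhausts all shorter strings without reaching an accepting state), and xxx is the lexicographically least accepting string of length 3.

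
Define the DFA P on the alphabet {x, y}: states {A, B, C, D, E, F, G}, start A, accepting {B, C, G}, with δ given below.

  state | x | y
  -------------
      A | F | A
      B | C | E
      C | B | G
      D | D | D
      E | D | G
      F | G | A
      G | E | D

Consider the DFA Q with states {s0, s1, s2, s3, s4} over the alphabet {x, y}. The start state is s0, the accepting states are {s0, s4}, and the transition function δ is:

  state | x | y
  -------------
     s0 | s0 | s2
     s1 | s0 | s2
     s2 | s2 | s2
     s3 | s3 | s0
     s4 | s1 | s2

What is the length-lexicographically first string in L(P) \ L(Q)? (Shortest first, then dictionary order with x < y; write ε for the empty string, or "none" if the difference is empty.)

The string yxx is accepted by P but not by Q.
No shorter string lies in the difference, and yxx is the lexicographically first length-3 string in L(P) \ L(Q).

yxx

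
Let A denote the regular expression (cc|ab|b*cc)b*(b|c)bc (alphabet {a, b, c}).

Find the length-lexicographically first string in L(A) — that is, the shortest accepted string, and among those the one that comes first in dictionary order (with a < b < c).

By inspection of the expression, no string of length less than 5 matches, and abbbc is the lexicographically first match of length 5.

abbbc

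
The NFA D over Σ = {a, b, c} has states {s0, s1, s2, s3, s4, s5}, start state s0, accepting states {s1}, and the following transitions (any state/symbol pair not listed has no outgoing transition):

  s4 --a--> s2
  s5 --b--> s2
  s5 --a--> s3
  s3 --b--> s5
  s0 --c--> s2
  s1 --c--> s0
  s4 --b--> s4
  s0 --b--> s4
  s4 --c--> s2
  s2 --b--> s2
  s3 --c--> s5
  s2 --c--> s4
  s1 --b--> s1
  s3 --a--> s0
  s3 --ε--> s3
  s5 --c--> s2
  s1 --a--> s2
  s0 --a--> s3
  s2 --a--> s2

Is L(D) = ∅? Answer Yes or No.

Yes

The states reachable from the start state are {s0, s2, s3, s4, s5}.
None of the accepting states {s1} is reachable, so no string is accepted and L(D) = ∅.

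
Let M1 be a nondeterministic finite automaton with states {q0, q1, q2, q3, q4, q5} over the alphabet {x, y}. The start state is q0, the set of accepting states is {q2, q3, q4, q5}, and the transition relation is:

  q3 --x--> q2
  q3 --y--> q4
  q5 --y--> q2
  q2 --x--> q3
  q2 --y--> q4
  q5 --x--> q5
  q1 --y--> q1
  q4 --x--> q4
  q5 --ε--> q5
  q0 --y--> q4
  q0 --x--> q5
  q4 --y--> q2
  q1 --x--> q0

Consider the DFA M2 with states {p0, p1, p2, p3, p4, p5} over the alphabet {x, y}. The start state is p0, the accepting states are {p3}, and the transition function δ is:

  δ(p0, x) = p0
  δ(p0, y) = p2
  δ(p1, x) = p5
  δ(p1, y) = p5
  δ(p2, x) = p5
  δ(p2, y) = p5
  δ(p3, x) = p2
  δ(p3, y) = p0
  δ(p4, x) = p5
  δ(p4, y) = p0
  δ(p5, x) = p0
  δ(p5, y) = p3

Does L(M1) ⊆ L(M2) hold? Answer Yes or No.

No

The string x is in L(M1) but not in L(M2).
So L(M1) ⊄ L(M2).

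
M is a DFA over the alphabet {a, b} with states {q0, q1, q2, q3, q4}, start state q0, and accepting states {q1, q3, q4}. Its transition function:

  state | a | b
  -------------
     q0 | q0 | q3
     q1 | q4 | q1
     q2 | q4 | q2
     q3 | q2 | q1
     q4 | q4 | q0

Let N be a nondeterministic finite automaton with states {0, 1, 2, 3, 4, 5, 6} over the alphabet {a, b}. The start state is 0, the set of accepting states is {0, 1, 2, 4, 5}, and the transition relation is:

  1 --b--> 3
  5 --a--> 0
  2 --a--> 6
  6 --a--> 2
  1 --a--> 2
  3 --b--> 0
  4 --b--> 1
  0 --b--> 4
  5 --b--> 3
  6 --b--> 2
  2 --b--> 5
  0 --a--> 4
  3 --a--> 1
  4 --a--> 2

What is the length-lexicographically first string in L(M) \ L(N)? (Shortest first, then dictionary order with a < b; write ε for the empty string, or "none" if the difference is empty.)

abb

The string abb is accepted by M but not by N.
No shorter string lies in the difference, and abb is the lexicographically first length-3 string in L(M) \ L(N).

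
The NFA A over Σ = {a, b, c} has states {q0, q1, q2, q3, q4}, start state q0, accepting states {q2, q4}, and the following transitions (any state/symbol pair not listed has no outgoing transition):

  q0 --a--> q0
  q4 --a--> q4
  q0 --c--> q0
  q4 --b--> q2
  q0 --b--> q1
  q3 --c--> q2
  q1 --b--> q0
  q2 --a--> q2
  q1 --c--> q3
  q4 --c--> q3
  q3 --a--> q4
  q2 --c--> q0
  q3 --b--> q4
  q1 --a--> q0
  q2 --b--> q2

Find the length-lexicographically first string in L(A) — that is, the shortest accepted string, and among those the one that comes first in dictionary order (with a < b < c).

A breadth-first search from q0 reaches an accepting state first via the path q0 → q1 → q3 → q4 on input bca.
No string of length < 3 is accepted (BFS exhausts all shorter strings without reaching an accepting state), and bca is the lexicographically least accepting string of length 3.

bca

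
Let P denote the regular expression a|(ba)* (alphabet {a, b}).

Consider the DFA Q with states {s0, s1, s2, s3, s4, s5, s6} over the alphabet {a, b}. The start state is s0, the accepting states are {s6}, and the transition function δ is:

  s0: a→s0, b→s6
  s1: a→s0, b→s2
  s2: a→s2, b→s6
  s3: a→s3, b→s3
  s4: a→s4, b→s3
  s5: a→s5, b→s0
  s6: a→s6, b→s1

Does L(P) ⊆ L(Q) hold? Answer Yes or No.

No

The empty string ε is in L(P) but not in L(Q).
So L(P) ⊄ L(Q).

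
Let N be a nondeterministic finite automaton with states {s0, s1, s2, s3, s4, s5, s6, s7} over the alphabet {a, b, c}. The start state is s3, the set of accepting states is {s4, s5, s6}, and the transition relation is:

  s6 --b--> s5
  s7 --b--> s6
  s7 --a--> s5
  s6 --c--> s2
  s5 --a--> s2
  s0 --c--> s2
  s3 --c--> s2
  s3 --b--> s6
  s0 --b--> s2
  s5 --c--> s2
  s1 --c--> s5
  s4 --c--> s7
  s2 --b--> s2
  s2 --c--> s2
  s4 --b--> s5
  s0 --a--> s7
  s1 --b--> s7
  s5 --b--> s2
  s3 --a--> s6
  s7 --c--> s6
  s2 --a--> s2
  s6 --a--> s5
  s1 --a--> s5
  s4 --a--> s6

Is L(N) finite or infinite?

finite

The useful states (reachable from s3 and able to reach an accepting state) are {s3, s5, s6}.
Restricted to these states the transition graph has no cycle, so every accepting path has bounded length and L is finite.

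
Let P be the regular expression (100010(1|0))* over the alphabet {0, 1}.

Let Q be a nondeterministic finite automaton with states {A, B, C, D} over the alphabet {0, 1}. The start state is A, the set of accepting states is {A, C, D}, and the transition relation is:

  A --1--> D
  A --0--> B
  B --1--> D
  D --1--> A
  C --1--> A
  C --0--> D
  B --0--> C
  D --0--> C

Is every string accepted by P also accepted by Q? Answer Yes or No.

Yes

Converting the expression P to a DFA (subset construction, then merging equivalent states) gives the minimal DFA with states {p0, p1, p2, p3, p4, p5, p6, p7}, start state p0, accepting states {p0} and transitions p0: 0→p1, 1→p2; p1: 0→p1, 1→p1; p2: 0→p3, 1→p1; p3: 0→p4, 1→p1; p4: 0→p5, 1→p1; p5: 0→p1, 1→p6; p6: 0→p7, 1→p1; p7: 0→p0, 1→p0.
Exploring the product automaton P × Q from the start pair (p0, A), following both machines on each input symbol, reaches 17 state pairs: (p0, A), (p1, B), (p2, D), (p1, C), (p1, D), (p3, C), (p1, A), (p4, D), (p5, C), (p6, A), (p7, B), (p0, C), (p0, D), (p2, A), (p3, B), (p4, C), (p5, D).
P accepts in {p0} and Q accepts in {A, C, D}. The reachable pairs whose P-component is accepting are (p0, A), (p0, C), (p0, D); in each of them the Q-component is accepting too, so the product for L(P) \ L(Q) (P-component accepting, Q-component rejecting) has no reachable accepting pair and the difference is empty.
Hence every string in L(P) is also in L(Q).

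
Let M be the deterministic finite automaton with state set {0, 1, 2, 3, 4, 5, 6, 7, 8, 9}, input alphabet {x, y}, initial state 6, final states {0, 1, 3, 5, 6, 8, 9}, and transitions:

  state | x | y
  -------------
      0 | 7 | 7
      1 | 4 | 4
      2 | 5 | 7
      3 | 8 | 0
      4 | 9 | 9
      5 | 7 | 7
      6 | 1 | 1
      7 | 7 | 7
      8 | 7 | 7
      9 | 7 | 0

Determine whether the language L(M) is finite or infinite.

The useful states (reachable from 6 and able to reach an accepting state) are {0, 1, 4, 6, 9}.
Restricted to these states the transition graph has no cycle, so every accepting path has bounded length and L is finite.

finite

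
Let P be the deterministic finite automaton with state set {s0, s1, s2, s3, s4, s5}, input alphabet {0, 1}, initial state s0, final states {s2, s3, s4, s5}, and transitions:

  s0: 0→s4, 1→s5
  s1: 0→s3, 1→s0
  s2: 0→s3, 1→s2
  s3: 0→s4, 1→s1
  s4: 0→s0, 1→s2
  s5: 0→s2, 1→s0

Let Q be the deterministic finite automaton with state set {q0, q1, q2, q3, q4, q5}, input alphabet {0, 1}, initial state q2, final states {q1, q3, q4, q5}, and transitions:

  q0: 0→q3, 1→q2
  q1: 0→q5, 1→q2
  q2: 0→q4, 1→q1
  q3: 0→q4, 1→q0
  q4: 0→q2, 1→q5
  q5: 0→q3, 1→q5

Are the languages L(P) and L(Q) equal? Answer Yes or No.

Yes

Exploring the product automaton P × Q from the start pair (s0, q2), following both machines on each input symbol, reaches 6 state pairs: (s0, q2), (s4, q4), (s5, q1), (s2, q5), (s3, q3), (s1, q0).
P accepts in {s2, s3, s4, s5} and Q accepts in {q1, q3, q4, q5}. In every reachable pair the two components are either both accepting — (s4, q4), (s5, q1), (s2, q5), (s3, q3) — or both non-accepting, so no string is accepted by exactly one of the machines: L(P) \ L(Q) and L(Q) \ L(P) are both empty.
Hence every string is accepted by P iff it is accepted by Q, and the two languages coincide.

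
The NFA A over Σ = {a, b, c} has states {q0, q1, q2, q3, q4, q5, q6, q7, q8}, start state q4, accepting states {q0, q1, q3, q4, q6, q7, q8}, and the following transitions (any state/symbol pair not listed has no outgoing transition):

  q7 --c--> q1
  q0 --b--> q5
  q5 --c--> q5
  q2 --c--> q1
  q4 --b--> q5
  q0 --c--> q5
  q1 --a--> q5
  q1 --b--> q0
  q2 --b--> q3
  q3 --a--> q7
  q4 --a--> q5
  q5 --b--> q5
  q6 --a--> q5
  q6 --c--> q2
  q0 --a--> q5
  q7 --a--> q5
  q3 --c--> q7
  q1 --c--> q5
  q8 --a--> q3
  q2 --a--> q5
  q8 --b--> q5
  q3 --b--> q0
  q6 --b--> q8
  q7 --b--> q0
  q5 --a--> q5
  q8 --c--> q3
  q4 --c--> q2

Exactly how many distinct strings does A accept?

The useful subgraph on states {q0, q1, q2, q3, q4, q7} is acyclic, so L(A) is finite; the longest accepting path visits 6 useful states, giving maximum string length 5.
Counting accepting paths from q4 by length: 1 of length 0, 2 of length 2, 4 of length 3, 4 of length 4, 2 of length 5. Total 13.

13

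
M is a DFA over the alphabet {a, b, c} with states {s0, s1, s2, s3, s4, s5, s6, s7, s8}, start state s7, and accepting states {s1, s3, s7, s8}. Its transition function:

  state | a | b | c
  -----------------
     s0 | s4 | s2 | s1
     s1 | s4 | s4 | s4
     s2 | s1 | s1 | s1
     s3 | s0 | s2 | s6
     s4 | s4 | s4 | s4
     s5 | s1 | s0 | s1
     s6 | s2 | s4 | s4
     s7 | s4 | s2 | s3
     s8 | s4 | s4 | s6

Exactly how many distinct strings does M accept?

The useful subgraph on states {s0, s1, s2, s3, s6, s7} is acyclic, so L(M) is finite; the longest accepting path visits 5 useful states, giving maximum string length 4.
Counting accepting paths from s7 by length: 1 of length 0, 1 of length 1, 3 of length 2, 4 of length 3, 6 of length 4. Total 15.

15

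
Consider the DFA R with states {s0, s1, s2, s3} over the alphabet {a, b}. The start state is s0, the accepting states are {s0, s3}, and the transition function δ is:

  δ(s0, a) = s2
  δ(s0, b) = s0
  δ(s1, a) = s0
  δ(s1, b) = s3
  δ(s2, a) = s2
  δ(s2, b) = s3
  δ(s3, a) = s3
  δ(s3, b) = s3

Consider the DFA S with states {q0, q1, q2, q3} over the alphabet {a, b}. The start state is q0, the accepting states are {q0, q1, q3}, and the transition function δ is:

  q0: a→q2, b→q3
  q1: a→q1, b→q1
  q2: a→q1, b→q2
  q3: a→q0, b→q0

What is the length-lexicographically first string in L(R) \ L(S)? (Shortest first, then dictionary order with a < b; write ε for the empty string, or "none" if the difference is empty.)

The string ab is accepted by R but not by S.
No shorter string lies in the difference, and ab is the lexicographically first length-2 string in L(R) \ L(S).

ab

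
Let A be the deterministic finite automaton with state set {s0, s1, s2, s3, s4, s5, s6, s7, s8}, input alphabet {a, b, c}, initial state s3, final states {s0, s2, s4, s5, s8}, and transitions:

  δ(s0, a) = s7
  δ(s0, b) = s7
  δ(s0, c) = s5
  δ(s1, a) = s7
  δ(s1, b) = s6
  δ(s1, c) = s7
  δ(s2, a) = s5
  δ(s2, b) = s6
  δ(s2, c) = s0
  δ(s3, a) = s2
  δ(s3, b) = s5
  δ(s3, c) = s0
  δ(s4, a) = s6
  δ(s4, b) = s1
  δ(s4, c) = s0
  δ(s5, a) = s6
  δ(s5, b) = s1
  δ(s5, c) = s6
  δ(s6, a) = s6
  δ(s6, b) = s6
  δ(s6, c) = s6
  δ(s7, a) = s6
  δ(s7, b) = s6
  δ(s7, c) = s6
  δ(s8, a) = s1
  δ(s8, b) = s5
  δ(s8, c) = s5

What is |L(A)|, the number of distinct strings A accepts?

The useful subgraph on states {s0, s2, s3, s5} is acyclic, so L(A) is finite; the longest accepting path visits 4 useful states, giving maximum string length 3.
Counting accepting paths from s3 by length: 3 of length 1, 3 of length 2, 1 of length 3. Total 7.

7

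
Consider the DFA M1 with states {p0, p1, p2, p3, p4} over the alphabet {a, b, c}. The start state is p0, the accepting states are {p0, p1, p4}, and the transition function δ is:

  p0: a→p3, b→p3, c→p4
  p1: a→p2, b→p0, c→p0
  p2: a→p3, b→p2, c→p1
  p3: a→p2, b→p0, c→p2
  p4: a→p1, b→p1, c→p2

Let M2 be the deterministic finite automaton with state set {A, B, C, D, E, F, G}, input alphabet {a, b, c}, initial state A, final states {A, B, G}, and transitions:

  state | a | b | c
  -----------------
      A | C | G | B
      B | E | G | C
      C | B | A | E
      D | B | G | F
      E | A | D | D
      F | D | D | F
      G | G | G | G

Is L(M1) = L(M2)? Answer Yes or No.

The string ca is accepted by M1 but rejected by M2.
So L(M1) ≠ L(M2).

No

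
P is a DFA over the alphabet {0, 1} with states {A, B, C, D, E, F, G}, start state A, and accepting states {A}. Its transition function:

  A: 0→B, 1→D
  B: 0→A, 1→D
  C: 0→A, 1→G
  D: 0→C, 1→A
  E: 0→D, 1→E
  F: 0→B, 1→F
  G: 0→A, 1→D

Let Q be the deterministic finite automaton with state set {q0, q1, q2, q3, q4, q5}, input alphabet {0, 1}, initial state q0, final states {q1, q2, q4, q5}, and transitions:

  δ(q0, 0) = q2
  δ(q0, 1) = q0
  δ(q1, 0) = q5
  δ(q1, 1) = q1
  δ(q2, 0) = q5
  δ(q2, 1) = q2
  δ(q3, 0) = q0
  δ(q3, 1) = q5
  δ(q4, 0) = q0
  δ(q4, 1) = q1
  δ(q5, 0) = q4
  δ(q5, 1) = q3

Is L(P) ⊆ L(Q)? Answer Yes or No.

The empty string ε is in L(P) but not in L(Q).
So L(P) ⊄ L(Q).

No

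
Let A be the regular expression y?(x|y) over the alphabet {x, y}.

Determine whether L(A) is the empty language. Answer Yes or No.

No

The string x matches the expression, so it belongs to L(A).
Since L(A) contains at least one string, it is not empty.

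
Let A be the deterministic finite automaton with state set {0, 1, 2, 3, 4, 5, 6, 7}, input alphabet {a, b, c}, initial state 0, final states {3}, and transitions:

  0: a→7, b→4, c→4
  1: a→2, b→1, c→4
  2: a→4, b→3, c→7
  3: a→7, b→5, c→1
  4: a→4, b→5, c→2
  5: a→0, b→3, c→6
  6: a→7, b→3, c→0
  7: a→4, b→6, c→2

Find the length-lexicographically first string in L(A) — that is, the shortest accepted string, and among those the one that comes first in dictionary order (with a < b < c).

abb

A breadth-first search from 0 reaches an accepting state first via the path 0 → 7 → 6 → 3 on input abb.
No string of length < 3 is accepted (BFS exhausts all shorter strings without reaching an accepting state), and abb is the lexicographically least accepting string of length 3.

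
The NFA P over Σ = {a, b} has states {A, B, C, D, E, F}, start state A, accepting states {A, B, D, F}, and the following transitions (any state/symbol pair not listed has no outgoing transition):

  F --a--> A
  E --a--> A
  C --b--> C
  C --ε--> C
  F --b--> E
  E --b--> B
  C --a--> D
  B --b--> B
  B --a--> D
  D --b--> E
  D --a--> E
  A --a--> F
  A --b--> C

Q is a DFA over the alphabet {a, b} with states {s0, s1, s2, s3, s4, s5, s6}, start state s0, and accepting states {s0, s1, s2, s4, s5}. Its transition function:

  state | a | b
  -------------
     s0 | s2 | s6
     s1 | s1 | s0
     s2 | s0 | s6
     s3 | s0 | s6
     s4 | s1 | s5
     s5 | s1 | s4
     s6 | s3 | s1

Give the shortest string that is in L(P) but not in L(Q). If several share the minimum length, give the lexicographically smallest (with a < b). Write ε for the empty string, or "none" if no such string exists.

The string ba is accepted by P but not by Q.
No shorter string lies in the difference, and ba is the lexicographically first length-2 string in L(P) \ L(Q).

ba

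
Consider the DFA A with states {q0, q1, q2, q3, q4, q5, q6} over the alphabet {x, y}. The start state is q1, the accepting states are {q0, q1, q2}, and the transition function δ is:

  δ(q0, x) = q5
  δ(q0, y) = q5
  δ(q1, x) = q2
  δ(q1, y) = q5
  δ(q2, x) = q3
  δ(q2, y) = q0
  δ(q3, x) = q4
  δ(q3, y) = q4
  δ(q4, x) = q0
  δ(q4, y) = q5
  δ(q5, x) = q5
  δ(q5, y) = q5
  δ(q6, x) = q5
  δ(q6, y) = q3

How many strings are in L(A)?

5

The useful subgraph on states {q0, q1, q2, q3, q4} is acyclic, so L(A) is finite; the longest accepting path visits 5 useful states, giving maximum string length 4.
Counting accepting paths from q1 by length: 1 of length 0, 1 of length 1, 1 of length 2, 2 of length 4. Total 5.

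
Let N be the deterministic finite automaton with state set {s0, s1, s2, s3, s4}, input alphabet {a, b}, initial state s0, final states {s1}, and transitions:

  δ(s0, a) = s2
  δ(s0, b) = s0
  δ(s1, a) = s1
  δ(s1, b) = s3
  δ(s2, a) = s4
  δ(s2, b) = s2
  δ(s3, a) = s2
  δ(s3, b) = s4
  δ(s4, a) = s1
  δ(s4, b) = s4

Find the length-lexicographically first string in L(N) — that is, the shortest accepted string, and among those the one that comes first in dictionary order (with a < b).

A breadth-first search from s0 reaches an accepting state first via the path s0 → s2 → s4 → s1 on input aaa.
No string of length < 3 is accepted (BFS exhausts all shorter strings without reaching an accepting state), and aaa is the lexicographically least accepting string of length 3.

aaa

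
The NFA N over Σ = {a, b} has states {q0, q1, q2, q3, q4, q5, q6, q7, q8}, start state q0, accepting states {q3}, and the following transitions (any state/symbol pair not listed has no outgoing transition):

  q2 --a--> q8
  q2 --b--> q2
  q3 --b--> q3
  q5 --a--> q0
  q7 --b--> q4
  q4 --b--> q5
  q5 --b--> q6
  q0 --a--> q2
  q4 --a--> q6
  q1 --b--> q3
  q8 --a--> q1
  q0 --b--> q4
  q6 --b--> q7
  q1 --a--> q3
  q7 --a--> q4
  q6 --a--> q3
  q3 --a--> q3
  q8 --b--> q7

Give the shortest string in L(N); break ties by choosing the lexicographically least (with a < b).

A breadth-first search from q0 reaches an accepting state first via the path q0 → q4 → q6 → q3 on input baa.
No string of length < 3 is accepted (BFS exhausts all shorter strings without reaching an accepting state), and baa is the lexicographically least accepting string of length 3.

baa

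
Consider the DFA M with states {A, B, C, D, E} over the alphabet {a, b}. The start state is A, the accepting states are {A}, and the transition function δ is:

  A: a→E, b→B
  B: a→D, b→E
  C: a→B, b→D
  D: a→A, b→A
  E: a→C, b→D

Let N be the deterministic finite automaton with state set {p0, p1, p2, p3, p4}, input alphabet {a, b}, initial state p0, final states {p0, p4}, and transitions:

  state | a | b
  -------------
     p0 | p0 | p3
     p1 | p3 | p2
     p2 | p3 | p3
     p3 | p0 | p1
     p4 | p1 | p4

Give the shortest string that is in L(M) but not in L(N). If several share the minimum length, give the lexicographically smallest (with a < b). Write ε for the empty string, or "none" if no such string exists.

The string abb is accepted by M but not by N.
No shorter string lies in the difference, and abb is the lexicographically first length-3 string in L(M) \ L(N).

abb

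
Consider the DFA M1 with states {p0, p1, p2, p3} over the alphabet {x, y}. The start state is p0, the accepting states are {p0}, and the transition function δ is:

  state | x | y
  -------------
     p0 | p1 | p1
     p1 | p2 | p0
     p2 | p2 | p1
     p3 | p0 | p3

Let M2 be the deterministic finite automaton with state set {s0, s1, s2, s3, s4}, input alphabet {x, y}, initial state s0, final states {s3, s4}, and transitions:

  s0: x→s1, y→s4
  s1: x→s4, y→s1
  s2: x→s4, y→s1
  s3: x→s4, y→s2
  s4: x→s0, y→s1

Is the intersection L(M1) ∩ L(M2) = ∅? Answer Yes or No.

Yes

Exploring the product automaton M1 × M2 from the start pair (p0, s0), following both machines on each input symbol, reaches 7 state pairs: (p0, s0), (p1, s1), (p1, s4), (p2, s4), (p0, s1), (p2, s0), (p2, s1).
M1 accepts in {p0} and M2 accepts in {s3, s4}; no reachable pair has both components accepting, so no string drives both machines to acceptance simultaneously and L(M1) ∩ L(M2) = ∅.
So no string is accepted by both, and the intersection is empty.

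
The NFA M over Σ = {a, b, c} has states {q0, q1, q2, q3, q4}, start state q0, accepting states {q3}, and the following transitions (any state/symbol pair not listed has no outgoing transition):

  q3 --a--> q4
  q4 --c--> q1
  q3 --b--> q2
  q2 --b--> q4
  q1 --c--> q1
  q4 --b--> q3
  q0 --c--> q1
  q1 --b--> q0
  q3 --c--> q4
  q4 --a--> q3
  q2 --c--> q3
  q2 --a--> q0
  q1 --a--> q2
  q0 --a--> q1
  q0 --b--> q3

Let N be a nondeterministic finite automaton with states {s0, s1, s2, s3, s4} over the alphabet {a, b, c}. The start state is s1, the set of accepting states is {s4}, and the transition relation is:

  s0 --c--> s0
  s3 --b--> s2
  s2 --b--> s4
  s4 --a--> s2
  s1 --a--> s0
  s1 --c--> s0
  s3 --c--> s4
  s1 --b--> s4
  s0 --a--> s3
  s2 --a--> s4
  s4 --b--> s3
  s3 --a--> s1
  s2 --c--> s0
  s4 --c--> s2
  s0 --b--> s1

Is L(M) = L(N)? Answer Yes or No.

Exploring the product automaton M × N from the start pair (q0, s1), following both machines on each input symbol, reaches 5 state pairs: (q0, s1), (q1, s0), (q3, s4), (q2, s3), (q4, s2).
M accepts in {q3} and N accepts in {s4}. In every reachable pair the two components are either both accepting — (q3, s4) — or both non-accepting, so no string is accepted by exactly one of the machines: L(M) \ L(N) and L(N) \ L(M) are both empty.
Hence every string is accepted by M iff it is accepted by N, and the two languages coincide.

Yes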